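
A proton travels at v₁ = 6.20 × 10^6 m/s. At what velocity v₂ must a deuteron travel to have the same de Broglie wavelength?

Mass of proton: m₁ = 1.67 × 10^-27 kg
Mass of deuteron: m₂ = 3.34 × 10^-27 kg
v₂ = 3.10 × 10^6 m/s

For equal de Broglie wavelengths: λ₁ = λ₂

h/(m₁v₁) = h/(m₂v₂)
m₁v₁ = m₂v₂
v₂ = v₁ · (m₁/m₂)

v₂ = 6.20 × 10^6 m/s × (1.67 × 10^-27 kg / 3.34 × 10^-27 kg)
v₂ = 3.10 × 10^6 m/s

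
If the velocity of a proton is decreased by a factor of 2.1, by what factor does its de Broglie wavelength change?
The wavelength increases by a factor of 2.1.

From λ = h/(mv), the wavelength is inversely proportional to velocity:

λ ∝ 1/v

If v → v/2.1, then λ → 2.1λ

When velocity is decreased by a factor of 2.1, the wavelength increases by a factor of 2.1.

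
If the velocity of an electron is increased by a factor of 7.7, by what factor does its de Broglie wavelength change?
The wavelength decreases by a factor of 7.7.

From λ = h/(mv), the wavelength is inversely proportional to velocity:

λ ∝ 1/v

If v → 7.7v, then λ → λ/7.7

When velocity is increased by a factor of 7.7, the wavelength decreases by a factor of 7.7.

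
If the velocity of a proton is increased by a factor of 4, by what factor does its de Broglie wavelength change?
The wavelength decreases by a factor of 4.

From λ = h/(mv), the wavelength is inversely proportional to velocity:

λ ∝ 1/v

If v → 4v, then λ → λ/4

When velocity is increased by a factor of 4, the wavelength decreases by a factor of 4.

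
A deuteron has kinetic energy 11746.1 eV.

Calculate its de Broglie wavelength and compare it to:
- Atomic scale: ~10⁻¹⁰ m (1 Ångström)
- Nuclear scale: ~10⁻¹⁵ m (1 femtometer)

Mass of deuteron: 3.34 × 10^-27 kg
λ = 1.87 × 10^-13 m, which is between nuclear and atomic scales.

Using λ = h/√(2mKE):

KE = 11746.1 eV = 1.882 × 10^-15 J

λ = h/√(2mKE)
λ = (6.626 × 10^-34 J·s) / √(2 × 3.34 × 10^-27 kg × 1.882 × 10^-15 J)
λ = 1.87 × 10^-13 m

Comparison:
- Atomic scale (10⁻¹⁰ m): λ is 0.0019× this size
- Nuclear scale (10⁻¹⁵ m): λ is 1.9e+02× this size

The wavelength is between nuclear and atomic scales.

This wavelength is appropriate for probing atomic structure but too large for nuclear physics experiments.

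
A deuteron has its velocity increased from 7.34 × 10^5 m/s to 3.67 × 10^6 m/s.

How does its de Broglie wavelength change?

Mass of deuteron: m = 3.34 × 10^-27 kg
The wavelength decreases by a factor of 5.

Using λ = h/(mv):

Initial wavelength: λ₁ = h/(mv₁) = 2.70 × 10^-13 m
Final wavelength: λ₂ = h/(mv₂) = 5.41 × 10^-14 m

Since λ ∝ 1/v, when velocity increases by a factor of 5, the wavelength decreases by a factor of 5.

λ₂/λ₁ = v₁/v₂ = 1/5

The wavelength decreases by a factor of 5.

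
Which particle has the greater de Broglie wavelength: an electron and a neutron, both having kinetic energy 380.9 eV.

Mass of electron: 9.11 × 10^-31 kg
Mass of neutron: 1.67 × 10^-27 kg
The electron has the longer wavelength.

Using λ = h/√(2mKE):

For electron: λ₁ = h/√(2m₁KE) = 6.28 × 10^-11 m
For neutron: λ₂ = h/√(2m₂KE) = 1.47 × 10^-12 m

Since λ ∝ 1/√m at constant kinetic energy, the lighter particle has the longer wavelength.

The electron has the longer de Broglie wavelength.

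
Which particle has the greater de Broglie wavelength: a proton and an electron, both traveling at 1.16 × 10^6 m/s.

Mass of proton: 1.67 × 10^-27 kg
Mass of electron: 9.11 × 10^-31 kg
The electron has the longer wavelength.

Using λ = h/(mv), since both particles have the same velocity, the wavelength depends only on mass.

For proton: λ₁ = h/(m₁v) = 3.42 × 10^-13 m
For electron: λ₂ = h/(m₂v) = 6.27 × 10^-10 m

Since λ ∝ 1/m at constant velocity, the lighter particle has the longer wavelength.

The electron has the longer de Broglie wavelength.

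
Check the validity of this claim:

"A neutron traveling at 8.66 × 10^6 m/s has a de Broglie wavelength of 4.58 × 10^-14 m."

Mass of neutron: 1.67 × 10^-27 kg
True

The claim is correct.

Using λ = h/(mv):
λ = (6.626 × 10^-34 J·s) / (1.67 × 10^-27 kg × 8.66 × 10^6 m/s)
λ = 4.58 × 10^-14 m

This matches the claimed value.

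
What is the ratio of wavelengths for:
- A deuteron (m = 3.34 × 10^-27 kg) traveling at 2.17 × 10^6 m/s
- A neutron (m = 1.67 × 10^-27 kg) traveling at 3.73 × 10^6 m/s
λ₁/λ₂ = 0.859

Using λ = h/(mv):

λ₁ = h/(m₁v₁) = 9.14 × 10^-14 m
λ₂ = h/(m₂v₂) = 1.06 × 10^-13 m

Ratio λ₁/λ₂ = (m₂v₂)/(m₁v₁)
         = (1.67 × 10^-27 kg × 3.73 × 10^6 m/s) / (3.34 × 10^-27 kg × 2.17 × 10^6 m/s)
         = 0.859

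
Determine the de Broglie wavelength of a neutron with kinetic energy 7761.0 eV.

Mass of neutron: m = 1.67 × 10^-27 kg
3.25 × 10^-13 m

Using λ = h/√(2mKE):

First convert KE to Joules: KE = 7761.0 eV = 1.243 × 10^-15 J

λ = h/√(2mKE)
λ = (6.626 × 10^-34 J·s) / √(2 × 1.67 × 10^-27 kg × 1.243 × 10^-15 J)
λ = 3.25 × 10^-13 m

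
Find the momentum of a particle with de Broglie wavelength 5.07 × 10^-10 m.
1.31 × 10^-24 kg·m/s

From the de Broglie relation λ = h/p, we solve for p:

p = h/λ
p = (6.626 × 10^-34 J·s) / (5.07 × 10^-10 m)
p = 1.31 × 10^-24 kg·m/s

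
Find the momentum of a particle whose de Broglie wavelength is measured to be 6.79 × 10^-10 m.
9.76 × 10^-25 kg·m/s

From the de Broglie relation λ = h/p, we solve for p:

p = h/λ
p = (6.626 × 10^-34 J·s) / (6.79 × 10^-10 m)
p = 9.76 × 10^-25 kg·m/s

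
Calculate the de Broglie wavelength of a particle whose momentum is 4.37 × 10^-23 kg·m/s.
1.52 × 10^-11 m

Using the de Broglie relation λ = h/p:

λ = h/p
λ = (6.626 × 10^-34 J·s) / (4.37 × 10^-23 kg·m/s)
λ = 1.52 × 10^-11 m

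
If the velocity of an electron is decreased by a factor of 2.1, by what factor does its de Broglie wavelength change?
The wavelength increases by a factor of 2.1.

From λ = h/(mv), the wavelength is inversely proportional to velocity:

λ ∝ 1/v

If v → v/2.1, then λ → 2.1λ

When velocity is decreased by a factor of 2.1, the wavelength increases by a factor of 2.1.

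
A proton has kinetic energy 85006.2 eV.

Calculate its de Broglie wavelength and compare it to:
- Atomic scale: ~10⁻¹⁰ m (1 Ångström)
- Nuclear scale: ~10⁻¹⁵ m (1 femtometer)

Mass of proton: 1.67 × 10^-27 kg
λ = 9.82 × 10^-14 m, which is between nuclear and atomic scales.

Using λ = h/√(2mKE):

KE = 85006.2 eV = 1.362 × 10^-14 J

λ = h/√(2mKE)
λ = (6.626 × 10^-34 J·s) / √(2 × 1.67 × 10^-27 kg × 1.362 × 10^-14 J)
λ = 9.82 × 10^-14 m

Comparison:
- Atomic scale (10⁻¹⁰ m): λ is 0.00098× this size
- Nuclear scale (10⁻¹⁵ m): λ is 98× this size

The wavelength is between nuclear and atomic scales.

This wavelength is appropriate for probing atomic structure but too large for nuclear physics experiments.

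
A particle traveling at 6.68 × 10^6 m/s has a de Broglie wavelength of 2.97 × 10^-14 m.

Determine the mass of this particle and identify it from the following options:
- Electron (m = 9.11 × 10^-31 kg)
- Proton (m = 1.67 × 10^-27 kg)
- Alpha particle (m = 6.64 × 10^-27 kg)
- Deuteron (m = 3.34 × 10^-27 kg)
The particle is a deuteron.

From λ = h/(mv), solve for mass:

m = h/(λv)
m = (6.626 × 10^-34 J·s) / (2.97 × 10^-14 m × 6.68 × 10^6 m/s)
m = 3.34 × 10^-27 kg

Comparing with the listed masses, this is closest to a deuteron.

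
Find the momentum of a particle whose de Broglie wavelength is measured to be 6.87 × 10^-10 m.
9.64 × 10^-25 kg·m/s

From the de Broglie relation λ = h/p, we solve for p:

p = h/λ
p = (6.626 × 10^-34 J·s) / (6.87 × 10^-10 m)
p = 9.64 × 10^-25 kg·m/s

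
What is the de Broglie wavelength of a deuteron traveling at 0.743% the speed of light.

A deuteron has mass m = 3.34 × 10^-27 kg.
8.91 × 10^-14 m

Using the de Broglie relation λ = h/(mv):

v = 0.743% × c = 2.227 × 10^6 m/s

λ = h/(mv)
λ = (6.626 × 10^-34 J·s) / (3.34 × 10^-27 kg × 2.227 × 10^6 m/s)
λ = 8.91 × 10^-14 m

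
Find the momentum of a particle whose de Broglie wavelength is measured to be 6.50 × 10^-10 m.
1.02 × 10^-24 kg·m/s

From the de Broglie relation λ = h/p, we solve for p:

p = h/λ
p = (6.626 × 10^-34 J·s) / (6.50 × 10^-10 m)
p = 1.02 × 10^-24 kg·m/s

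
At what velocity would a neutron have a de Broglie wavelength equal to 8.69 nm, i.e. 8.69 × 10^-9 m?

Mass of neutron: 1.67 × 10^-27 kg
4.57 × 10^1 m/s

From λ = h/(mv), solve for v:

v = h/(mλ)
v = (6.626 × 10^-34 J·s) / (1.67 × 10^-27 kg × 8.69 × 10^-9 m)
v = 4.57 × 10^1 m/s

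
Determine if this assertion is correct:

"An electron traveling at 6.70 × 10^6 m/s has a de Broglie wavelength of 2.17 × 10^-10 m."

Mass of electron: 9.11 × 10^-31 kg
False

The claim is incorrect.

Using λ = h/(mv):
λ = (6.626 × 10^-34 J·s) / (9.11 × 10^-31 kg × 6.70 × 10^6 m/s)
λ = 1.09 × 10^-10 m

The actual wavelength differs from the claimed 2.17 × 10^-10 m.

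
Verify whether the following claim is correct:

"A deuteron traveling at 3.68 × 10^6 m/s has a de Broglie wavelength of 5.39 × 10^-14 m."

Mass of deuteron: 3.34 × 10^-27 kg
True

The claim is correct.

Using λ = h/(mv):
λ = (6.626 × 10^-34 J·s) / (3.34 × 10^-27 kg × 3.68 × 10^6 m/s)
λ = 5.39 × 10^-14 m

This matches the claimed value.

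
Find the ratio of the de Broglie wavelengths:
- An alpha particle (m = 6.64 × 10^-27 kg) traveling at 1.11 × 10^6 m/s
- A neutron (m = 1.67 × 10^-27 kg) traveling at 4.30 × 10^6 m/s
λ₁/λ₂ = 0.974

Using λ = h/(mv):

λ₁ = h/(m₁v₁) = 8.99 × 10^-14 m
λ₂ = h/(m₂v₂) = 9.23 × 10^-14 m

Ratio λ₁/λ₂ = (m₂v₂)/(m₁v₁)
         = (1.67 × 10^-27 kg × 4.30 × 10^6 m/s) / (6.64 × 10^-27 kg × 1.11 × 10^6 m/s)
         = 0.974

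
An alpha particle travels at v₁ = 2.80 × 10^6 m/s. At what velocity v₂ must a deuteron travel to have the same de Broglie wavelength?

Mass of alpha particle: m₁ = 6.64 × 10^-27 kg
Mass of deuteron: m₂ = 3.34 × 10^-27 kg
v₂ = 5.57 × 10^6 m/s

For equal de Broglie wavelengths: λ₁ = λ₂

h/(m₁v₁) = h/(m₂v₂)
m₁v₁ = m₂v₂
v₂ = v₁ · (m₁/m₂)

v₂ = 2.80 × 10^6 m/s × (6.64 × 10^-27 kg / 3.34 × 10^-27 kg)
v₂ = 5.57 × 10^6 m/s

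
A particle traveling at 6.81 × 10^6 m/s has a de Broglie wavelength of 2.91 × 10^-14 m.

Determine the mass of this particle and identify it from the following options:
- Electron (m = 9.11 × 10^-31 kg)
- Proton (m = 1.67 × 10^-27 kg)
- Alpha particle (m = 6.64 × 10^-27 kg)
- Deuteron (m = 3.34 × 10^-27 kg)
The particle is a deuteron.

From λ = h/(mv), solve for mass:

m = h/(λv)
m = (6.626 × 10^-34 J·s) / (2.91 × 10^-14 m × 6.81 × 10^6 m/s)
m = 3.34 × 10^-27 kg

Comparing with the listed masses, this is closest to a deuteron.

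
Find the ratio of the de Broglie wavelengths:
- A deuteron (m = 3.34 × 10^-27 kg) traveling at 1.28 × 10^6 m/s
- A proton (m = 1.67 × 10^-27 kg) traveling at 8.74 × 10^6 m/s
λ₁/λ₂ = 3.41

Using λ = h/(mv):

λ₁ = h/(m₁v₁) = 1.55 × 10^-13 m
λ₂ = h/(m₂v₂) = 4.54 × 10^-14 m

Ratio λ₁/λ₂ = (m₂v₂)/(m₁v₁)
         = (1.67 × 10^-27 kg × 8.74 × 10^6 m/s) / (3.34 × 10^-27 kg × 1.28 × 10^6 m/s)
         = 3.41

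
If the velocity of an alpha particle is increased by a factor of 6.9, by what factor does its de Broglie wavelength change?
The wavelength decreases by a factor of 6.9.

From λ = h/(mv), the wavelength is inversely proportional to velocity:

λ ∝ 1/v

If v → 6.9v, then λ → λ/6.9

When velocity is increased by a factor of 6.9, the wavelength decreases by a factor of 6.9.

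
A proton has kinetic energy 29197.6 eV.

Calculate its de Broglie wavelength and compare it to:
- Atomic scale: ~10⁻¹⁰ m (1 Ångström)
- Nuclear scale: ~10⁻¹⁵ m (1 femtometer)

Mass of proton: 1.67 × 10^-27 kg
λ = 1.68 × 10^-13 m, which is between nuclear and atomic scales.

Using λ = h/√(2mKE):

KE = 29197.6 eV = 4.678 × 10^-15 J

λ = h/√(2mKE)
λ = (6.626 × 10^-34 J·s) / √(2 × 1.67 × 10^-27 kg × 4.678 × 10^-15 J)
λ = 1.68 × 10^-13 m

Comparison:
- Atomic scale (10⁻¹⁰ m): λ is 0.0017× this size
- Nuclear scale (10⁻¹⁵ m): λ is 1.7e+02× this size

The wavelength is between nuclear and atomic scales.

This wavelength is appropriate for probing atomic structure but too large for nuclear physics experiments.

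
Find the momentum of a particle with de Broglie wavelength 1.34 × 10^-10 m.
4.94 × 10^-24 kg·m/s

From the de Broglie relation λ = h/p, we solve for p:

p = h/λ
p = (6.626 × 10^-34 J·s) / (1.34 × 10^-10 m)
p = 4.94 × 10^-24 kg·m/s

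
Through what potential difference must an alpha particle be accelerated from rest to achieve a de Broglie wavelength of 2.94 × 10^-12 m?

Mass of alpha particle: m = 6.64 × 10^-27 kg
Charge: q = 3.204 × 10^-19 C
11.9 V

From λ = h/√(2mqV), we solve for V:

λ² = h²/(2mqV)
V = h²/(2mqλ²)
V = (6.626 × 10^-34 J·s)² / (2 × 6.64 × 10^-27 kg × 3.204 × 10^-19 C × (2.94 × 10^-12 m)²)
V = 11.9 V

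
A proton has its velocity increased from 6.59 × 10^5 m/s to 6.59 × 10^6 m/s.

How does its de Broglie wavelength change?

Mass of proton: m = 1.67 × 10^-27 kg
The wavelength decreases by a factor of 10.

Using λ = h/(mv):

Initial wavelength: λ₁ = h/(mv₁) = 6.02 × 10^-13 m
Final wavelength: λ₂ = h/(mv₂) = 6.02 × 10^-14 m

Since λ ∝ 1/v, when velocity increases by a factor of 10, the wavelength decreases by a factor of 10.

λ₂/λ₁ = v₁/v₂ = 1/10

The wavelength decreases by a factor of 10.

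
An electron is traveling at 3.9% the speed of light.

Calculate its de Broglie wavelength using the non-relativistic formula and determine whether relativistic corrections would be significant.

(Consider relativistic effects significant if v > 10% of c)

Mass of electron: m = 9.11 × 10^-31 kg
No, relativistic corrections are not needed.

Using the non-relativistic de Broglie formula λ = h/(mv):

v = 3.9% × c = 1.169 × 10^7 m/s

λ = h/(mv)
λ = (6.626 × 10^-34 J·s) / (9.11 × 10^-31 kg × 1.169 × 10^7 m/s)
λ = 6.22 × 10^-11 m

Since v = 3.9% of c < 10% of c, relativistic corrections are NOT significant and this non-relativistic result is a good approximation.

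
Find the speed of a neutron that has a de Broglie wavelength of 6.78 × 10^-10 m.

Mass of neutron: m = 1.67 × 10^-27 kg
5.85 × 10^2 m/s

From the de Broglie relation λ = h/(mv), we solve for v:

v = h/(mλ)
v = (6.626 × 10^-34 J·s) / (1.67 × 10^-27 kg × 6.78 × 10^-10 m)
v = 5.85 × 10^2 m/s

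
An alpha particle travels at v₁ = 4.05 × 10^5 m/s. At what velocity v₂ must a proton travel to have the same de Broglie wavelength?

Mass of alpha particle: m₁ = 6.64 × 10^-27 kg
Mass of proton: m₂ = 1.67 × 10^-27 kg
v₂ = 1.61 × 10^6 m/s

For equal de Broglie wavelengths: λ₁ = λ₂

h/(m₁v₁) = h/(m₂v₂)
m₁v₁ = m₂v₂
v₂ = v₁ · (m₁/m₂)

v₂ = 4.05 × 10^5 m/s × (6.64 × 10^-27 kg / 1.67 × 10^-27 kg)
v₂ = 1.61 × 10^6 m/s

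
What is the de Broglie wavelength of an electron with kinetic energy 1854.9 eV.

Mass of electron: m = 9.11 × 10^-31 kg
2.85 × 10^-11 m

Using λ = h/√(2mKE):

First convert KE to Joules: KE = 1854.9 eV = 2.972 × 10^-16 J

λ = h/√(2mKE)
λ = (6.626 × 10^-34 J·s) / √(2 × 9.11 × 10^-31 kg × 2.972 × 10^-16 J)
λ = 2.85 × 10^-11 m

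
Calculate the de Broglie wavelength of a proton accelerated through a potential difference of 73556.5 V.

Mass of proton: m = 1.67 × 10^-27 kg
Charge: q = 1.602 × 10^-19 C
1.06 × 10^-13 m

When a particle is accelerated through voltage V, it gains kinetic energy KE = qV.

The de Broglie wavelength is then λ = h/√(2mqV):

λ = h/√(2mqV)
λ = (6.626 × 10^-34 J·s) / √(2 × 1.67 × 10^-27 kg × 1.602 × 10^-19 C × 73556.5 V)
λ = 1.06 × 10^-13 m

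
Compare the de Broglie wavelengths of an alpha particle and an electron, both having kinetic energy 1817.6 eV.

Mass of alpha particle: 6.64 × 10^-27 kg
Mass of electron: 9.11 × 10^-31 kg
The electron has the longer wavelength.

Using λ = h/√(2mKE):

For alpha particle: λ₁ = h/√(2m₁KE) = 3.37 × 10^-13 m
For electron: λ₂ = h/√(2m₂KE) = 2.88 × 10^-11 m

Since λ ∝ 1/√m at constant kinetic energy, the lighter particle has the longer wavelength.

The electron has the longer de Broglie wavelength.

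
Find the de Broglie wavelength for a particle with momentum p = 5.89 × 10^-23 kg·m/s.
1.12 × 10^-11 m

Using the de Broglie relation λ = h/p:

λ = h/p
λ = (6.626 × 10^-34 J·s) / (5.89 × 10^-23 kg·m/s)
λ = 1.12 × 10^-11 m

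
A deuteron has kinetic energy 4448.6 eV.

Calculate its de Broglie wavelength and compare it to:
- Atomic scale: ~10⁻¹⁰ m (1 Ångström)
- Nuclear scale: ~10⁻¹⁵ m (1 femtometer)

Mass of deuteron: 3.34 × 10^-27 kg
λ = 3.04 × 10^-13 m, which is between nuclear and atomic scales.

Using λ = h/√(2mKE):

KE = 4448.6 eV = 7.127 × 10^-16 J

λ = h/√(2mKE)
λ = (6.626 × 10^-34 J·s) / √(2 × 3.34 × 10^-27 kg × 7.127 × 10^-16 J)
λ = 3.04 × 10^-13 m

Comparison:
- Atomic scale (10⁻¹⁰ m): λ is 0.003× this size
- Nuclear scale (10⁻¹⁵ m): λ is 3e+02× this size

The wavelength is between nuclear and atomic scales.

This wavelength is appropriate for probing atomic structure but too large for nuclear physics experiments.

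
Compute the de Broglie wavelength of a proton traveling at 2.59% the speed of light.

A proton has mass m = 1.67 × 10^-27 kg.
5.11 × 10^-14 m

Using the de Broglie relation λ = h/(mv):

v = 2.59% × c = 7.765 × 10^6 m/s

λ = h/(mv)
λ = (6.626 × 10^-34 J·s) / (1.67 × 10^-27 kg × 7.765 × 10^6 m/s)
λ = 5.11 × 10^-14 m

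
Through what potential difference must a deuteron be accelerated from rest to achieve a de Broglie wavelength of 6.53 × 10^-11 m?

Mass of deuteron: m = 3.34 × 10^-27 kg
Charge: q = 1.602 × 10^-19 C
9.62 × 10^-2 V

From λ = h/√(2mqV), we solve for V:

λ² = h²/(2mqV)
V = h²/(2mqλ²)
V = (6.626 × 10^-34 J·s)² / (2 × 3.34 × 10^-27 kg × 1.602 × 10^-19 C × (6.53 × 10^-11 m)²)
V = 9.62 × 10^-2 V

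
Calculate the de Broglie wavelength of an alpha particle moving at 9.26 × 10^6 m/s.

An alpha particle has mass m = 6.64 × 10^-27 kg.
1.08 × 10^-14 m

Using the de Broglie relation λ = h/(mv):

λ = h/(mv)
λ = (6.626 × 10^-34 J·s) / (6.64 × 10^-27 kg × 9.26 × 10^6 m/s)
λ = 1.08 × 10^-14 m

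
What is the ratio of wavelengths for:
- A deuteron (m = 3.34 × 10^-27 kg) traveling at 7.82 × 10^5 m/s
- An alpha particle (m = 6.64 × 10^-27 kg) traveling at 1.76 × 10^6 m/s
λ₁/λ₂ = 4.47

Using λ = h/(mv):

λ₁ = h/(m₁v₁) = 2.54 × 10^-13 m
λ₂ = h/(m₂v₂) = 5.67 × 10^-14 m

Ratio λ₁/λ₂ = (m₂v₂)/(m₁v₁)
         = (6.64 × 10^-27 kg × 1.76 × 10^6 m/s) / (3.34 × 10^-27 kg × 7.82 × 10^5 m/s)
         = 4.47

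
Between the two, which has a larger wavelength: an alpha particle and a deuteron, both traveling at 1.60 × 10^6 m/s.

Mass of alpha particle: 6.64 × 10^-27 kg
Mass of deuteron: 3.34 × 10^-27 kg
The deuteron has the longer wavelength.

Using λ = h/(mv), since both particles have the same velocity, the wavelength depends only on mass.

For alpha particle: λ₁ = h/(m₁v) = 6.24 × 10^-14 m
For deuteron: λ₂ = h/(m₂v) = 1.24 × 10^-13 m

Since λ ∝ 1/m at constant velocity, the lighter particle has the longer wavelength.

The deuteron has the longer de Broglie wavelength.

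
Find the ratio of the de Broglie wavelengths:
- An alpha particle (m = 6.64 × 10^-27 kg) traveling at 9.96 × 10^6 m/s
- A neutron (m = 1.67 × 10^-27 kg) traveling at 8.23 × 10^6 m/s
λ₁/λ₂ = 0.208

Using λ = h/(mv):

λ₁ = h/(m₁v₁) = 1.00 × 10^-14 m
λ₂ = h/(m₂v₂) = 4.82 × 10^-14 m

Ratio λ₁/λ₂ = (m₂v₂)/(m₁v₁)
         = (1.67 × 10^-27 kg × 8.23 × 10^6 m/s) / (6.64 × 10^-27 kg × 9.96 × 10^6 m/s)
         = 0.208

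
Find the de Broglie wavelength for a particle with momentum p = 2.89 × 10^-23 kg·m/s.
2.29 × 10^-11 m

Using the de Broglie relation λ = h/p:

λ = h/p
λ = (6.626 × 10^-34 J·s) / (2.89 × 10^-23 kg·m/s)
λ = 2.29 × 10^-11 m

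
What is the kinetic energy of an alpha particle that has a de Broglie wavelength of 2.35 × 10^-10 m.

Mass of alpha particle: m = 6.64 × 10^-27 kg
5.99 × 10^-22 J (or 3.74 × 10^-3 eV)

From λ = h/√(2mKE), we solve for KE:

λ² = h²/(2mKE)
KE = h²/(2mλ²)
KE = (6.626 × 10^-34 J·s)² / (2 × 6.64 × 10^-27 kg × (2.35 × 10^-10 m)²)
KE = 5.99 × 10^-22 J
KE = 3.74 × 10^-3 eV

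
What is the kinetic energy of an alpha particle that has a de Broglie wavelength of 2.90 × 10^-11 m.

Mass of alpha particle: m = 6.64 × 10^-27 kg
3.93 × 10^-20 J (or 0.245 eV)

From λ = h/√(2mKE), we solve for KE:

λ² = h²/(2mKE)
KE = h²/(2mλ²)
KE = (6.626 × 10^-34 J·s)² / (2 × 6.64 × 10^-27 kg × (2.90 × 10^-11 m)²)
KE = 3.93 × 10^-20 J
KE = 0.245 eV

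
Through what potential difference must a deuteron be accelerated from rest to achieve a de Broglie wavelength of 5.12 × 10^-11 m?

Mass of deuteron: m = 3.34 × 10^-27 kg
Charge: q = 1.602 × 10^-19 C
1.57 × 10^-1 V

From λ = h/√(2mqV), we solve for V:

λ² = h²/(2mqV)
V = h²/(2mqλ²)
V = (6.626 × 10^-34 J·s)² / (2 × 3.34 × 10^-27 kg × 1.602 × 10^-19 C × (5.12 × 10^-11 m)²)
V = 1.57 × 10^-1 V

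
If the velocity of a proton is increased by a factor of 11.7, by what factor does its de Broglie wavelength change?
The wavelength decreases by a factor of 11.7.

From λ = h/(mv), the wavelength is inversely proportional to velocity:

λ ∝ 1/v

If v → 11.7v, then λ → λ/11.7

When velocity is increased by a factor of 11.7, the wavelength decreases by a factor of 11.7.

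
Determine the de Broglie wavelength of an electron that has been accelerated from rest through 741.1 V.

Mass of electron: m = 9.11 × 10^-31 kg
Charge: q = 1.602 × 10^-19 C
4.51 × 10^-11 m

When a particle is accelerated through voltage V, it gains kinetic energy KE = qV.

The de Broglie wavelength is then λ = h/√(2mqV):

λ = h/√(2mqV)
λ = (6.626 × 10^-34 J·s) / √(2 × 9.11 × 10^-31 kg × 1.602 × 10^-19 C × 741.1 V)
λ = 4.51 × 10^-11 m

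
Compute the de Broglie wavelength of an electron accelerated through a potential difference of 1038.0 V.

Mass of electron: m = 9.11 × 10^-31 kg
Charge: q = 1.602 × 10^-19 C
3.81 × 10^-11 m

When a particle is accelerated through voltage V, it gains kinetic energy KE = qV.

The de Broglie wavelength is then λ = h/√(2mqV):

λ = h/√(2mqV)
λ = (6.626 × 10^-34 J·s) / √(2 × 9.11 × 10^-31 kg × 1.602 × 10^-19 C × 1038.0 V)
λ = 3.81 × 10^-11 m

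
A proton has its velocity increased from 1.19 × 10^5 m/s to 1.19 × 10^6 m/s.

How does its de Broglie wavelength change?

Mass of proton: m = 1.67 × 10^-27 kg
The wavelength decreases by a factor of 10.

Using λ = h/(mv):

Initial wavelength: λ₁ = h/(mv₁) = 3.33 × 10^-12 m
Final wavelength: λ₂ = h/(mv₂) = 3.33 × 10^-13 m

Since λ ∝ 1/v, when velocity increases by a factor of 10, the wavelength decreases by a factor of 10.

λ₂/λ₁ = v₁/v₂ = 1/10

The wavelength decreases by a factor of 10.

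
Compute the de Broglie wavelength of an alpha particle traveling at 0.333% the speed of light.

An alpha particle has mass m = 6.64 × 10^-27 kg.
1.00 × 10^-13 m

Using the de Broglie relation λ = h/(mv):

v = 0.333% × c = 9.983 × 10^5 m/s

λ = h/(mv)
λ = (6.626 × 10^-34 J·s) / (6.64 × 10^-27 kg × 9.983 × 10^5 m/s)
λ = 1.00 × 10^-13 m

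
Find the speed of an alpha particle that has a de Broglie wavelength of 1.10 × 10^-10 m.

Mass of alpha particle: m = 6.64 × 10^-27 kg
9.07 × 10^2 m/s

From the de Broglie relation λ = h/(mv), we solve for v:

v = h/(mλ)
v = (6.626 × 10^-34 J·s) / (6.64 × 10^-27 kg × 1.10 × 10^-10 m)
v = 9.07 × 10^2 m/s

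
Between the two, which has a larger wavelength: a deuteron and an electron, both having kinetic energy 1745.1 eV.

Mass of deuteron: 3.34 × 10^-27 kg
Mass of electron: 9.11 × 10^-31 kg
The electron has the longer wavelength.

Using λ = h/√(2mKE):

For deuteron: λ₁ = h/√(2m₁KE) = 4.85 × 10^-13 m
For electron: λ₂ = h/√(2m₂KE) = 2.94 × 10^-11 m

Since λ ∝ 1/√m at constant kinetic energy, the lighter particle has the longer wavelength.

The electron has the longer de Broglie wavelength.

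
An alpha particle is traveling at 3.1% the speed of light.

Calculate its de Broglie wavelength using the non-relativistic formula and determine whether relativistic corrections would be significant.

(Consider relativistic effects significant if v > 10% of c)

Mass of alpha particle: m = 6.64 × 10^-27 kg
No, relativistic corrections are not needed.

Using the non-relativistic de Broglie formula λ = h/(mv):

v = 3.1% × c = 9.294 × 10^6 m/s

λ = h/(mv)
λ = (6.626 × 10^-34 J·s) / (6.64 × 10^-27 kg × 9.294 × 10^6 m/s)
λ = 1.07 × 10^-14 m

Since v = 3.1% of c < 10% of c, relativistic corrections are NOT significant and this non-relativistic result is a good approximation.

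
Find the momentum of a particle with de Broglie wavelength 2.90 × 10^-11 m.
2.28 × 10^-23 kg·m/s

From the de Broglie relation λ = h/p, we solve for p:

p = h/λ
p = (6.626 × 10^-34 J·s) / (2.90 × 10^-11 m)
p = 2.28 × 10^-23 kg·m/s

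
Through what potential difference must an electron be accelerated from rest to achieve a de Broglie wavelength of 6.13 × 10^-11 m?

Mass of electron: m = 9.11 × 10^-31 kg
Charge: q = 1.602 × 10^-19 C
400 V

From λ = h/√(2mqV), we solve for V:

λ² = h²/(2mqV)
V = h²/(2mqλ²)
V = (6.626 × 10^-34 J·s)² / (2 × 9.11 × 10^-31 kg × 1.602 × 10^-19 C × (6.13 × 10^-11 m)²)
V = 400 V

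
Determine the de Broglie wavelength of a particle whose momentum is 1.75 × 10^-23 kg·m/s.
3.79 × 10^-11 m

Using the de Broglie relation λ = h/p:

λ = h/p
λ = (6.626 × 10^-34 J·s) / (1.75 × 10^-23 kg·m/s)
λ = 3.79 × 10^-11 m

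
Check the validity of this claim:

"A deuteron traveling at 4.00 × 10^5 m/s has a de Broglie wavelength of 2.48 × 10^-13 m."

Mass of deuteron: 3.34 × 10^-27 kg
False

The claim is incorrect.

Using λ = h/(mv):
λ = (6.626 × 10^-34 J·s) / (3.34 × 10^-27 kg × 4.00 × 10^5 m/s)
λ = 4.96 × 10^-13 m

The actual wavelength differs from the claimed 2.48 × 10^-13 m.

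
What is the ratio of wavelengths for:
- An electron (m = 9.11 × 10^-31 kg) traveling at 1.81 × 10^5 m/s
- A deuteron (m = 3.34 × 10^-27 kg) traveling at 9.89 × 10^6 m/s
λ₁/λ₂ = 2.00 × 10^5

Using λ = h/(mv):

λ₁ = h/(m₁v₁) = 4.02 × 10^-9 m
λ₂ = h/(m₂v₂) = 2.01 × 10^-14 m

Ratio λ₁/λ₂ = (m₂v₂)/(m₁v₁)
         = (3.34 × 10^-27 kg × 9.89 × 10^6 m/s) / (9.11 × 10^-31 kg × 1.81 × 10^5 m/s)
         = 2.00 × 10^5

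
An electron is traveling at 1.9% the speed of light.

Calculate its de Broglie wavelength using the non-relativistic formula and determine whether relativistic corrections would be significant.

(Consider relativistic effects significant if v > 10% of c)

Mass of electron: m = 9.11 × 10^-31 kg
No, relativistic corrections are not needed.

Using the non-relativistic de Broglie formula λ = h/(mv):

v = 1.9% × c = 5.696 × 10^6 m/s

λ = h/(mv)
λ = (6.626 × 10^-34 J·s) / (9.11 × 10^-31 kg × 5.696 × 10^6 m/s)
λ = 1.28 × 10^-10 m

Since v = 1.9% of c < 10% of c, relativistic corrections are NOT significant and this non-relativistic result is a good approximation.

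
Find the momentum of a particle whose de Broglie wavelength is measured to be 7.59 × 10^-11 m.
8.73 × 10^-24 kg·m/s

From the de Broglie relation λ = h/p, we solve for p:

p = h/λ
p = (6.626 × 10^-34 J·s) / (7.59 × 10^-11 m)
p = 8.73 × 10^-24 kg·m/s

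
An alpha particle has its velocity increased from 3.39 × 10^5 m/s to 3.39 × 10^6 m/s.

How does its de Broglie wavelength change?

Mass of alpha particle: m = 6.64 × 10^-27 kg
The wavelength decreases by a factor of 10.

Using λ = h/(mv):

Initial wavelength: λ₁ = h/(mv₁) = 2.94 × 10^-13 m
Final wavelength: λ₂ = h/(mv₂) = 2.94 × 10^-14 m

Since λ ∝ 1/v, when velocity increases by a factor of 10, the wavelength decreases by a factor of 10.

λ₂/λ₁ = v₁/v₂ = 1/10

The wavelength decreases by a factor of 10.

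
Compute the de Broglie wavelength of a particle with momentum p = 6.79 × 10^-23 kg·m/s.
9.76 × 10^-12 m

Using the de Broglie relation λ = h/p:

λ = h/p
λ = (6.626 × 10^-34 J·s) / (6.79 × 10^-23 kg·m/s)
λ = 9.76 × 10^-12 m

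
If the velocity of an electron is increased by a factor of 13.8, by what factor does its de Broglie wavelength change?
The wavelength decreases by a factor of 13.8.

From λ = h/(mv), the wavelength is inversely proportional to velocity:

λ ∝ 1/v

If v → 13.8v, then λ → λ/13.8

When velocity is increased by a factor of 13.8, the wavelength decreases by a factor of 13.8.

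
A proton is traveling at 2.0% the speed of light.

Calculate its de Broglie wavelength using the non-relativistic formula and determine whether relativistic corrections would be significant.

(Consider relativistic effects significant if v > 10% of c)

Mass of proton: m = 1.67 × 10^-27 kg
No, relativistic corrections are not needed.

Using the non-relativistic de Broglie formula λ = h/(mv):

v = 2.0% × c = 5.996 × 10^6 m/s

λ = h/(mv)
λ = (6.626 × 10^-34 J·s) / (1.67 × 10^-27 kg × 5.996 × 10^6 m/s)
λ = 6.62 × 10^-14 m

Since v = 2.0% of c < 10% of c, relativistic corrections are NOT significant and this non-relativistic result is a good approximation.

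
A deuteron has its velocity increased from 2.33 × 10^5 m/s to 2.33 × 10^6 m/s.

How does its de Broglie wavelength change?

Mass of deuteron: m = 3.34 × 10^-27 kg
The wavelength decreases by a factor of 10.

Using λ = h/(mv):

Initial wavelength: λ₁ = h/(mv₁) = 8.51 × 10^-13 m
Final wavelength: λ₂ = h/(mv₂) = 8.51 × 10^-14 m

Since λ ∝ 1/v, when velocity increases by a factor of 10, the wavelength decreases by a factor of 10.

λ₂/λ₁ = v₁/v₂ = 1/10

The wavelength decreases by a factor of 10.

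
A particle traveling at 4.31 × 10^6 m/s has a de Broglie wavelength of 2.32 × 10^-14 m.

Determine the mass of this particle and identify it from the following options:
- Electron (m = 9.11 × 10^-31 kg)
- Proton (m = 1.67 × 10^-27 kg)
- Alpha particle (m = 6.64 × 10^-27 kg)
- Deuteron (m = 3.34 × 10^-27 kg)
The particle is an alpha particle.

From λ = h/(mv), solve for mass:

m = h/(λv)
m = (6.626 × 10^-34 J·s) / (2.32 × 10^-14 m × 4.31 × 10^6 m/s)
m = 6.63 × 10^-27 kg

Comparing with the listed masses, this is closest to an alpha particle.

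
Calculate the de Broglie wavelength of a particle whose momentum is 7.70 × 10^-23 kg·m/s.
8.61 × 10^-12 m

Using the de Broglie relation λ = h/p:

λ = h/p
λ = (6.626 × 10^-34 J·s) / (7.70 × 10^-23 kg·m/s)
λ = 8.61 × 10^-12 m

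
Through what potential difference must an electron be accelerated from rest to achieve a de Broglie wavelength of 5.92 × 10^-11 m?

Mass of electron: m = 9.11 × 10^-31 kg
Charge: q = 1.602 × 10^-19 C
429 V

From λ = h/√(2mqV), we solve for V:

λ² = h²/(2mqV)
V = h²/(2mqλ²)
V = (6.626 × 10^-34 J·s)² / (2 × 9.11 × 10^-31 kg × 1.602 × 10^-19 C × (5.92 × 10^-11 m)²)
V = 429 V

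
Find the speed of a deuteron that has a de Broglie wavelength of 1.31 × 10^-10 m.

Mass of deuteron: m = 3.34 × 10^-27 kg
1.51 × 10^3 m/s

From the de Broglie relation λ = h/(mv), we solve for v:

v = h/(mλ)
v = (6.626 × 10^-34 J·s) / (3.34 × 10^-27 kg × 1.31 × 10^-10 m)
v = 1.51 × 10^3 m/s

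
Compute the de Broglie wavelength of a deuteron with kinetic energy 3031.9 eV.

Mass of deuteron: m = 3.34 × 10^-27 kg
3.68 × 10^-13 m

Using λ = h/√(2mKE):

First convert KE to Joules: KE = 3031.9 eV = 4.858 × 10^-16 J

λ = h/√(2mKE)
λ = (6.626 × 10^-34 J·s) / √(2 × 3.34 × 10^-27 kg × 4.858 × 10^-16 J)
λ = 3.68 × 10^-13 m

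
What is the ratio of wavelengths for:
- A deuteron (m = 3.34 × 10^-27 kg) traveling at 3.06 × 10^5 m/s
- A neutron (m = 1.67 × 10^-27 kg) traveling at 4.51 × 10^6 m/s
λ₁/λ₂ = 7.37

Using λ = h/(mv):

λ₁ = h/(m₁v₁) = 6.48 × 10^-13 m
λ₂ = h/(m₂v₂) = 8.80 × 10^-14 m

Ratio λ₁/λ₂ = (m₂v₂)/(m₁v₁)
         = (1.67 × 10^-27 kg × 4.51 × 10^6 m/s) / (3.34 × 10^-27 kg × 3.06 × 10^5 m/s)
         = 7.37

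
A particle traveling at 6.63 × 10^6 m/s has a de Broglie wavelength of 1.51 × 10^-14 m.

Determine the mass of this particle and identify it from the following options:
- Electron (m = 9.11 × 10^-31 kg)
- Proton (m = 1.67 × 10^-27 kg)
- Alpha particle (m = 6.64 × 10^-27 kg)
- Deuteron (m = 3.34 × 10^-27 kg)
The particle is an alpha particle.

From λ = h/(mv), solve for mass:

m = h/(λv)
m = (6.626 × 10^-34 J·s) / (1.51 × 10^-14 m × 6.63 × 10^6 m/s)
m = 6.62 × 10^-27 kg

Comparing with the listed masses, this is closest to an alpha particle.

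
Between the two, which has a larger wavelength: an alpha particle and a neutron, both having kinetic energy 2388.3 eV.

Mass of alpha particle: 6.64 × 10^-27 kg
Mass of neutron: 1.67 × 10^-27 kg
The neutron has the longer wavelength.

Using λ = h/√(2mKE):

For alpha particle: λ₁ = h/√(2m₁KE) = 2.94 × 10^-13 m
For neutron: λ₂ = h/√(2m₂KE) = 5.86 × 10^-13 m

Since λ ∝ 1/√m at constant kinetic energy, the lighter particle has the longer wavelength.

The neutron has the longer de Broglie wavelength.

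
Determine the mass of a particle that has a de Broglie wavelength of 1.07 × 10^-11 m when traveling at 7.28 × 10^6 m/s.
8.51 × 10^-30 kg

From the de Broglie relation λ = h/(mv), we solve for m:

m = h/(λv)
m = (6.626 × 10^-34 J·s) / (1.07 × 10^-11 m × 7.28 × 10^6 m/s)
m = 8.51 × 10^-30 kg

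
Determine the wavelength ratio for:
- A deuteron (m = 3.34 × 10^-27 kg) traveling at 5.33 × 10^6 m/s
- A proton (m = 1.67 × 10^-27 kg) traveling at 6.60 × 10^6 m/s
λ₁/λ₂ = 0.619

Using λ = h/(mv):

λ₁ = h/(m₁v₁) = 3.72 × 10^-14 m
λ₂ = h/(m₂v₂) = 6.01 × 10^-14 m

Ratio λ₁/λ₂ = (m₂v₂)/(m₁v₁)
         = (1.67 × 10^-27 kg × 6.60 × 10^6 m/s) / (3.34 × 10^-27 kg × 5.33 × 10^6 m/s)
         = 0.619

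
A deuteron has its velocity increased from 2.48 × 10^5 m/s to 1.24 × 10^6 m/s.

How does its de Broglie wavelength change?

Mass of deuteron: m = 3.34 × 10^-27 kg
The wavelength decreases by a factor of 5.

Using λ = h/(mv):

Initial wavelength: λ₁ = h/(mv₁) = 8.00 × 10^-13 m
Final wavelength: λ₂ = h/(mv₂) = 1.60 × 10^-13 m

Since λ ∝ 1/v, when velocity increases by a factor of 5, the wavelength decreases by a factor of 5.

λ₂/λ₁ = v₁/v₂ = 1/5

The wavelength decreases by a factor of 5.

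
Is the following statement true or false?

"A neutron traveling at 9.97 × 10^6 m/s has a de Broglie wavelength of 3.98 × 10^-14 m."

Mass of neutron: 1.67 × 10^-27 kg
True

The claim is correct.

Using λ = h/(mv):
λ = (6.626 × 10^-34 J·s) / (1.67 × 10^-27 kg × 9.97 × 10^6 m/s)
λ = 3.98 × 10^-14 m

This matches the claimed value.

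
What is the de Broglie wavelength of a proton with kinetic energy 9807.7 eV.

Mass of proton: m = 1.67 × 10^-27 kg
2.89 × 10^-13 m

Using λ = h/√(2mKE):

First convert KE to Joules: KE = 9807.7 eV = 1.571 × 10^-15 J

λ = h/√(2mKE)
λ = (6.626 × 10^-34 J·s) / √(2 × 1.67 × 10^-27 kg × 1.571 × 10^-15 J)
λ = 2.89 × 10^-13 m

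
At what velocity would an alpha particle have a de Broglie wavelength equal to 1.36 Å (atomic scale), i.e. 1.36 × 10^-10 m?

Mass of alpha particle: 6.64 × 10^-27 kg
7.34 × 10^2 m/s

From λ = h/(mv), solve for v:

v = h/(mλ)
v = (6.626 × 10^-34 J·s) / (6.64 × 10^-27 kg × 1.36 × 10^-10 m)
v = 7.34 × 10^2 m/s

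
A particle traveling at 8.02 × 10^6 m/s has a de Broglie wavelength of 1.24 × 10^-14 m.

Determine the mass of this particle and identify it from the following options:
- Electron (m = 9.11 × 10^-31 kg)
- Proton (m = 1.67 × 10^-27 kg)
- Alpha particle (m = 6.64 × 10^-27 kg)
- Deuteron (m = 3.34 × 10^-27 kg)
The particle is an alpha particle.

From λ = h/(mv), solve for mass:

m = h/(λv)
m = (6.626 × 10^-34 J·s) / (1.24 × 10^-14 m × 8.02 × 10^6 m/s)
m = 6.66 × 10^-27 kg

Comparing with the listed masses, this is closest to an alpha particle.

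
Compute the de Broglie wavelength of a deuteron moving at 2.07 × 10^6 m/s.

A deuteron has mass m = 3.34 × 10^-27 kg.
9.58 × 10^-14 m

Using the de Broglie relation λ = h/(mv):

λ = h/(mv)
λ = (6.626 × 10^-34 J·s) / (3.34 × 10^-27 kg × 2.07 × 10^6 m/s)
λ = 9.58 × 10^-14 m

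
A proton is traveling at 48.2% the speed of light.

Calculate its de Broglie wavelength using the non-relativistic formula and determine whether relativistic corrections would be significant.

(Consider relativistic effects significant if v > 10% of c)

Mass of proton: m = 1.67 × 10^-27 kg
Yes, relativistic corrections are needed.

Using the non-relativistic de Broglie formula λ = h/(mv):

v = 48.2% × c = 1.445 × 10^8 m/s

λ = h/(mv)
λ = (6.626 × 10^-34 J·s) / (1.67 × 10^-27 kg × 1.445 × 10^8 m/s)
λ = 2.75 × 10^-15 m

Since v = 48.2% of c > 10% of c, relativistic corrections ARE significant and the actual wavelength would differ from this non-relativistic estimate.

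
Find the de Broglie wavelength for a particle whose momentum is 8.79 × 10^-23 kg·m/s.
7.54 × 10^-12 m

Using the de Broglie relation λ = h/p:

λ = h/p
λ = (6.626 × 10^-34 J·s) / (8.79 × 10^-23 kg·m/s)
λ = 7.54 × 10^-12 m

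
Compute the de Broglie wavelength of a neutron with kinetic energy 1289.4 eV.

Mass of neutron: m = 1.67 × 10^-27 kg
7.98 × 10^-13 m

Using λ = h/√(2mKE):

First convert KE to Joules: KE = 1289.4 eV = 2.066 × 10^-16 J

λ = h/√(2mKE)
λ = (6.626 × 10^-34 J·s) / √(2 × 1.67 × 10^-27 kg × 2.066 × 10^-16 J)
λ = 7.98 × 10^-13 m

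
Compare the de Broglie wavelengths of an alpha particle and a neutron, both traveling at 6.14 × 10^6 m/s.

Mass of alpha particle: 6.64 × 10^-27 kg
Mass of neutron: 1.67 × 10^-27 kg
The neutron has the longer wavelength.

Using λ = h/(mv), since both particles have the same velocity, the wavelength depends only on mass.

For alpha particle: λ₁ = h/(m₁v) = 1.63 × 10^-14 m
For neutron: λ₂ = h/(m₂v) = 6.46 × 10^-14 m

Since λ ∝ 1/m at constant velocity, the lighter particle has the longer wavelength.

The neutron has the longer de Broglie wavelength.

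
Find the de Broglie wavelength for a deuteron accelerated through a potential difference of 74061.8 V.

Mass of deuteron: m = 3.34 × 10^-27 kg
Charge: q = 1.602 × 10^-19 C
7.44 × 10^-14 m

When a particle is accelerated through voltage V, it gains kinetic energy KE = qV.

The de Broglie wavelength is then λ = h/√(2mqV):

λ = h/√(2mqV)
λ = (6.626 × 10^-34 J·s) / √(2 × 3.34 × 10^-27 kg × 1.602 × 10^-19 C × 74061.8 V)
λ = 7.44 × 10^-14 m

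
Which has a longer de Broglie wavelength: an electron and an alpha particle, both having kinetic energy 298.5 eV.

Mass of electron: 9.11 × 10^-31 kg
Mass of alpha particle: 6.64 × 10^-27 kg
The electron has the longer wavelength.

Using λ = h/√(2mKE):

For electron: λ₁ = h/√(2m₁KE) = 7.10 × 10^-11 m
For alpha particle: λ₂ = h/√(2m₂KE) = 8.31 × 10^-13 m

Since λ ∝ 1/√m at constant kinetic energy, the lighter particle has the longer wavelength.

The electron has the longer de Broglie wavelength.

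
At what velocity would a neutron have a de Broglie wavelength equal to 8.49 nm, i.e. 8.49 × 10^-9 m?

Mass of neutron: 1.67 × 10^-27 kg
4.67 × 10^1 m/s

From λ = h/(mv), solve for v:

v = h/(mλ)
v = (6.626 × 10^-34 J·s) / (1.67 × 10^-27 kg × 8.49 × 10^-9 m)
v = 4.67 × 10^1 m/s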